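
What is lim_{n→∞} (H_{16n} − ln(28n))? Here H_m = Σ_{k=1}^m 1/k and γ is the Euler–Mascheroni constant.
lim = ln(4/7) + γ

By Euler-Maclaurin, H_m = ln m + γ + O(1/m). So
  H_{16n} − ln(28n) = ln(16n) + γ − ln(28n) + O(1/n)
                       = ln(16/28) + γ + O(1/n).
Hence the limit is ln(16/28) + γ (= ln(4/7)).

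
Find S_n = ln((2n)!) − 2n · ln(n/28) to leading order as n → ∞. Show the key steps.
S_n ~ 2n · (ln 56 − 1) + O(ln n)

Stirling: ln((2n)!) = 2n ln(2n) − 2n + O(ln n).
  S_n = 2n ln(2n) − 2n − 2n ln(n/28) + O(ln n)
      = 2n ln(2n) − 2n ln n + 2n ln 28 − 2n + O(ln n)
      = 2n ln 2 + 2n ln 28 − 2n + O(ln n)
      = 2n (ln 56 − 1) + O(ln n).
Numerically ln(56) − 1 ≈ 3.0254.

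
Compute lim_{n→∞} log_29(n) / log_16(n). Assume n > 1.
lim = ln(16) / ln(29) = log_29(16)

Change of base: log_29(n) = ln n / ln 29 and log_16(n) = ln n / ln 16. The ratio is (ln n / ln 29) · (ln 16 / ln n) = ln 16 / ln 29, a constant independent of n. So the limit is ln 16 / ln 29 = log_29(16).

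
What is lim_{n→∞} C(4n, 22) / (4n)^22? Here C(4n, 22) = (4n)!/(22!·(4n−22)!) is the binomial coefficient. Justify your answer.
lim = 1/22! = 1/1124000727777607680000

With N = 4n → ∞: C(N, 22) / N^22 = [N(N−1)…(N−21)] / (22! · N^22) = (1/22!) · 1 · (1 − 1/(4n)) · … · (1 − 21/(4n)). Each factor → 1 as N → ∞, so the limit is 1/22! = 1/1124000727777607680000.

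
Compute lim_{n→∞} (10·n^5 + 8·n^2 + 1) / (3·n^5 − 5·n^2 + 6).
lim = 10/3

For large n the leading n^5 terms dominate both numerator and denominator. Dividing top and bottom by n^5, every other term tends to 0, leaving 10/3.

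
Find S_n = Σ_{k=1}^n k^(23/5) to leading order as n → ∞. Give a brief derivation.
S_n ~ (5/28) · n^(28/5)

Integral comparison: Σ_{k=1}^n k^(23/5) = ∫_0^n x^(23/5) dx + O(n^(23/5)). The integral is n^(1 + 23/5) / (1 + 23/5) = n^((23+5)/5) / ((23+5)/5) = (5/28) · n^(28/5).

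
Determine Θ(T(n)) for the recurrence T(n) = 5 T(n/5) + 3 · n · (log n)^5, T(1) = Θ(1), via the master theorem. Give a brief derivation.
T(n) = Θ(n · (log n)^6)

Here log_5 5 = 1 and f(n) = 3 · n · (log n)^5 = Θ(n^(log_5 5) · (log n)^5). This is the extended Case 2 of the master theorem (f matches the critical exponent up to log factors), giving T(n) = Θ(n^(log_5 5) · (log n)^(5+1)) = Θ(n · (log n)^6).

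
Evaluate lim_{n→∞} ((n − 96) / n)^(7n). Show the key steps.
lim = e^(−672)

Rewrite as (1 − 96/n)^(7n). By the standard limit (1 + x/n)^n → e^x, we have (1 − 96/n)^n → e^(−96), and raising to the 7th power gives e^(−672).
More precisely, ln[(1 − 96/n)^(7n)] = 7n · ln(1 − 96/n) = 7n · (-96/n + O(1/n^2)) = -672 + O(1/n) → -672.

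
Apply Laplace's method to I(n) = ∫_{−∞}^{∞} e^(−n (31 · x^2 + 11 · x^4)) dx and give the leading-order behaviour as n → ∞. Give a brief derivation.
I(n) ~ sqrt(π/(31n))

φ(x) = 31 · x^2 + 11 · x^4 has its unique global minimum at x* = 0 (since φ'(x) = 62x + 44x^3 = 0 only at x = 0 for real x with both coefficients positive, and φ → ∞ as |x| → ∞). At x* = 0, φ(0) = 0 and φ''(0) = 62. Laplace's method then gives
  I(n) ~ sqrt(2π / (n · φ''(0))) · e^(−n φ(0)) = sqrt(2π / (62n)) = sqrt(π/(31n)).
The 11 · x^4 term contributes only at subleading order (an O(1/n) relative correction).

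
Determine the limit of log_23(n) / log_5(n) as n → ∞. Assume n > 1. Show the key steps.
lim = ln(5) / ln(23) = log_23(5)

Change of base: log_23(n) = ln n / ln 23 and log_5(n) = ln n / ln 5. The ratio is (ln n / ln 23) · (ln 5 / ln n) = ln 5 / ln 23, a constant independent of n. So the limit is ln 5 / ln 23 = log_23(5).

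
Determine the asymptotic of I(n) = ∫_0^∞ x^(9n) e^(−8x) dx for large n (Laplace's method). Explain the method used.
I(n) ~ (sqrt(2π·9n) / 8) · (9n/(8e))^(9n)

Write the integrand as exp(9n ln x − 8x) and set f(x) = 9n ln x − 8x. Then f'(x) = 9n/x − 8 = 0 at x* = 9n/8, and f''(x*) = −9n/x*^2 = −8^2/(9n). Laplace's method (interior maximum) gives
  I(n) ~ e^(f(x*)) · sqrt(2π / |f''(x*)|)
        = exp(9n ln(9n/8) − 9n) · sqrt(2π · 9n / 8^2)
        = (9n/8)^(9n) e^(−9n) · sqrt(2π·9n) / 8
        = (sqrt(2π·9n) / 8) · (9n/(8e))^(9n).
This matches Γ(9n+1)/8^(9n+1) with Stirling applied to Γ.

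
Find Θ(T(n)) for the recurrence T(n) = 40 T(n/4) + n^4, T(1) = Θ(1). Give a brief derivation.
T(n) = Θ(n^4)

log_4 40 ≈ 2.661. f(n) = n^4 dominates n^(log_4 40) since 4 > 2.661, and the regularity condition a·f(n/b) = 40·(n/4)^4 = (40/256)·n^4 ≤ c·f(n) holds with c = 40/256 ≈ 0.156 < 1. So this is Case 3: T(n) = Θ(f(n)) = Θ(n^4).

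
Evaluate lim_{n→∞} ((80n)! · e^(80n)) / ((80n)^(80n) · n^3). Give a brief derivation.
lim = 0

Stirling: (80n)! ~ sqrt(2π·80n) · (80n/e)^(80n). Hence
  (80n)! · e^(80n) / (80n)^(80n) ~ sqrt(2π·80n).
Dividing by n^3: sqrt(2π·80n) / n^3 = sqrt(2π·80) · n^((1−6)/2), so the expression behaves like sqrt(2π·80) · n^((1−6)/2) → 0.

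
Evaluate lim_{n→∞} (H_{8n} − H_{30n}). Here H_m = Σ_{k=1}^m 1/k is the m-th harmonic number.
lim = ln(8/30) = ln(4/15)

Euler-Maclaurin gives H_m = ln m + γ + 1/(2m) + O(1/m^2). The γ and O(1/m) terms cancel in the difference:
  H_{8n} − H_{30n} = ln(8n) − ln(30n) + O(1/n) = ln(8/30) + O(1/n).
Hence the limit is ln(8/30) = ln(4/15).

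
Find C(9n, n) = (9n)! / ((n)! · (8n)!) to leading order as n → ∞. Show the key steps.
C(9n, n) ~ (387420489/16777216)^(n) · sqrt(9/(16π·n))

Write N = n. Apply Stirling to each factorial:
  (9N)! ~ sqrt(2π·9N) · (9N/e)^(9N),
  N! ~ sqrt(2π N) · (N/e)^N,
  (8N)! ~ sqrt(2π·8N) · (8N/e)^(8N).
The exponential factors combine to (9N)^(9N) / (N^N · (8N)^(8N)) = 9^(9N)/8^(8N) = (9^9/8^8)^N = (387420489/16777216)^N.
The square-root prefactors combine to sqrt(2π·9N) / (sqrt(2π N)·sqrt(2π·8N)) = sqrt(9 / (2π·8·N)) = sqrt(9/(16π·n)).
Substituting N = n: C(9n, n) ~ (387420489/16777216)^(n) · sqrt(9/(16π·n)).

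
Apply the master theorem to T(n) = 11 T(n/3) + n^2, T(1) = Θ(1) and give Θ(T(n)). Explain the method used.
T(n) = Θ(n^(log_3 11))

Master theorem: compare f(n) = n^2 to n^(log_3 11) where log_3 11 ≈ 2.183. Since 2 < log_3 11, we have f(n) = O(n^(log_3 11 − ε)) for some ε > 0 — Case 1. Hence T(n) = Θ(n^(log_3 11)).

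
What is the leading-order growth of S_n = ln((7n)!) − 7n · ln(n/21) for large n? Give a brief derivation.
S_n ~ 7n · (ln 147 − 1) + O(ln n)

Stirling: ln((7n)!) = 7n ln(7n) − 7n + O(ln n).
  S_n = 7n ln(7n) − 7n − 7n ln(n/21) + O(ln n)
      = 7n ln(7n) − 7n ln n + 7n ln 21 − 7n + O(ln n)
      = 7n ln 7 + 7n ln 21 − 7n + O(ln n)
      = 7n (ln 147 − 1) + O(ln n).
Numerically ln(147) − 1 ≈ 3.9904.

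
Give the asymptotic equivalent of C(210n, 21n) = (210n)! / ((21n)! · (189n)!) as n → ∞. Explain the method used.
C(210n, 21n) ~ (10000000000/387420489)^(21n) · sqrt(5/(9π·21n))

Write N = 21n. Apply Stirling to each factorial:
  (10N)! ~ sqrt(2π·10N) · (10N/e)^(10N),
  N! ~ sqrt(2π N) · (N/e)^N,
  (9N)! ~ sqrt(2π·9N) · (9N/e)^(9N).
The exponential factors combine to (10N)^(10N) / (N^N · (9N)^(9N)) = 10^(10N)/9^(9N) = (10^10/9^9)^N = (10000000000/387420489)^N.
The square-root prefactors combine to sqrt(2π·10N) / (sqrt(2π N)·sqrt(2π·9N)) = sqrt(10 / (2π·9·N)) = sqrt(5/(9π·21n)).
Substituting N = 21n: C(210n, 21n) ~ (10000000000/387420489)^(21n) · sqrt(5/(9π·21n)).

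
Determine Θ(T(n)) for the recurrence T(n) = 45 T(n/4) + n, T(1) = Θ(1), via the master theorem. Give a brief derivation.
T(n) = Θ(n^(log_4 45))

Master theorem: compare f(n) = n to n^(log_4 45) where log_4 45 ≈ 2.746. Since 1 < log_4 45, we have f(n) = O(n^(log_4 45 − ε)) for some ε > 0 — Case 1. Hence T(n) = Θ(n^(log_4 45)).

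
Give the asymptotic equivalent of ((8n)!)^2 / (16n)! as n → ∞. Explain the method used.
((8n)!)^2/(16n)! ~ ((2π·8n)^(1/2) / sqrt(2)) · 2^(−2·8n)  →  0

Write N = 8n. Stirling: N! ~ sqrt(2π N)(N/e)^N and (2N)! ~ sqrt(2π·2N)·(2N/e)^(2N).
  (N!)^2/(2N)! ~ (2π N)^(2/2) (N/e)^(2N) / [sqrt(2π·2N) (2N/e)^(2N)]
     = (2π N)^(2/2) / sqrt(2π·2N) · (N/(2N))^(2N)
     = (2π N)^((2−1)/2) / sqrt(2) · 2^(−2N).
Since 2^2 > 1, the factor 2^(−2N) decays exponentially, so the ratio → 0. Substituting N = 8n gives the stated form.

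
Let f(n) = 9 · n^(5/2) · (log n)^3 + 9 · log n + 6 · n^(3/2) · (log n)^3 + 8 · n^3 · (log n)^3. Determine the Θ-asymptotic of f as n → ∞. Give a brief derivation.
f(n) ∈ Θ(n^3 · (log n)^3)

Compare the terms by growth order. For large n, n^a · (log n)^b dominates n^a' · (log n)^b' iff a > a', or (a = a' and b > b'). Ranking the 4 terms shows the dominant one is 8 · n^3 · (log n)^3. Hence f(n) ∈ Θ(n^3 · (log n)^3).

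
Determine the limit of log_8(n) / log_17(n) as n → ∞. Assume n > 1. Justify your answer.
lim = ln(17) / ln(8) = log_8(17)

Change of base: log_8(n) = ln n / ln 8 and log_17(n) = ln n / ln 17. The ratio is (ln n / ln 8) · (ln 17 / ln n) = ln 17 / ln 8, a constant independent of n. So the limit is ln 17 / ln 8 = log_8(17).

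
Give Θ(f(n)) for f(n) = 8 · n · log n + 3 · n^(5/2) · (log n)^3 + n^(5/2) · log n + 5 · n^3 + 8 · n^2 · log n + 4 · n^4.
f(n) ∈ Θ(n^4)

Compare the terms by growth order. For large n, n^a · (log n)^b dominates n^a' · (log n)^b' iff a > a', or (a = a' and b > b'). Ranking the 6 terms shows the dominant one is 4 · n^4. Hence f(n) ∈ Θ(n^4).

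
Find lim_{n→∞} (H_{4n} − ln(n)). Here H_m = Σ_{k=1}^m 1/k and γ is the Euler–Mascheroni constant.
lim = ln 4 + γ

By Euler-Maclaurin, H_m = ln m + γ + O(1/m). So
  H_{4n} − ln(n) = ln(4n) + γ − ln(n) + O(1/n)
                       = ln(4/1) + γ + O(1/n).
Hence the limit is ln(4/1) + γ.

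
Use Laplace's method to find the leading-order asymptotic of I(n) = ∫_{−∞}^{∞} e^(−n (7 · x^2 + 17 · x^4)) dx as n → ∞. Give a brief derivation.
I(n) ~ sqrt(π/(7n))

φ(x) = 7 · x^2 + 17 · x^4 has its unique global minimum at x* = 0 (since φ'(x) = 14x + 68x^3 = 0 only at x = 0 for real x with both coefficients positive, and φ → ∞ as |x| → ∞). At x* = 0, φ(0) = 0 and φ''(0) = 14. Laplace's method then gives
  I(n) ~ sqrt(2π / (n · φ''(0))) · e^(−n φ(0)) = sqrt(2π / (14n)) = sqrt(π/(7n)).
The 17 · x^4 term contributes only at subleading order (an O(1/n) relative correction).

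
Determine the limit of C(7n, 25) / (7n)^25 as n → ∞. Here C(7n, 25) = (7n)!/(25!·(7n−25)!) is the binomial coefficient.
lim = 1/25! = 1/15511210043330985984000000

With N = 7n → ∞: C(N, 25) / N^25 = [N(N−1)…(N−24)] / (25! · N^25) = (1/25!) · 1 · (1 − 1/(7n)) · … · (1 − 24/(7n)). Each factor → 1 as N → ∞, so the limit is 1/25! = 1/15511210043330985984000000.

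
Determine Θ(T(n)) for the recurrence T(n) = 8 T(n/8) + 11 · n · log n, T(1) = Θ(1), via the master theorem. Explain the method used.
T(n) = Θ(n · (log n)^2)

Here log_8 8 = 1 and f(n) = 11 · n · log n = Θ(n^(log_8 8) · (log n)^1). This is the extended Case 2 of the master theorem (f matches the critical exponent up to log factors), giving T(n) = Θ(n^(log_8 8) · (log n)^(1+1)) = Θ(n · (log n)^2).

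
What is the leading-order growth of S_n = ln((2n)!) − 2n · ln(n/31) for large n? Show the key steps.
S_n ~ 2n · (ln 62 − 1) + O(ln n)

Stirling: ln((2n)!) = 2n ln(2n) − 2n + O(ln n).
  S_n = 2n ln(2n) − 2n − 2n ln(n/31) + O(ln n)
      = 2n ln(2n) − 2n ln n + 2n ln 31 − 2n + O(ln n)
      = 2n ln 2 + 2n ln 31 − 2n + O(ln n)
      = 2n (ln 62 − 1) + O(ln n).
Numerically ln(62) − 1 ≈ 3.1271.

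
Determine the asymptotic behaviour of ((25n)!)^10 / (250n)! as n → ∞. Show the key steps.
((25n)!)^10/(250n)! ~ ((2π·25n)^(9/2) / sqrt(10)) · 10^(−10·25n)  →  0

Write N = 25n. Stirling: N! ~ sqrt(2π N)(N/e)^N and (10N)! ~ sqrt(2π·10N)·(10N/e)^(10N).
  (N!)^10/(10N)! ~ (2π N)^(10/2) (N/e)^(10N) / [sqrt(2π·10N) (10N/e)^(10N)]
     = (2π N)^(10/2) / sqrt(2π·10N) · (N/(10N))^(10N)
     = (2π N)^((10−1)/2) / sqrt(10) · 10^(−10N).
Since 10^10 > 1, the factor 10^(−10N) decays exponentially, so the ratio → 0. Substituting N = 25n gives the stated form.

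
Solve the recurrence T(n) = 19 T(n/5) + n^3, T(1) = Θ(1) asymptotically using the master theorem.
T(n) = Θ(n^3)

log_5 19 ≈ 1.829. f(n) = n^3 dominates n^(log_5 19) since 3 > 1.829, and the regularity condition a·f(n/b) = 19·(n/5)^3 = (19/125)·n^3 ≤ c·f(n) holds with c = 19/125 ≈ 0.152 < 1. So this is Case 3: T(n) = Θ(f(n)) = Θ(n^3).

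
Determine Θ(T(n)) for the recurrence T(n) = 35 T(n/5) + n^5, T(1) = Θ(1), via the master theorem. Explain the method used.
T(n) = Θ(n^5)

log_5 35 ≈ 2.209. f(n) = n^5 dominates n^(log_5 35) since 5 > 2.209, and the regularity condition a·f(n/b) = 35·(n/5)^5 = (35/3125)·n^5 ≤ c·f(n) holds with c = 35/3125 ≈ 0.0112 < 1. So this is Case 3: T(n) = Θ(f(n)) = Θ(n^5).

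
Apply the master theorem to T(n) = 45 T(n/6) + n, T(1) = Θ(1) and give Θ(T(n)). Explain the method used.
T(n) = Θ(n^(log_6 45))

Master theorem: compare f(n) = n to n^(log_6 45) where log_6 45 ≈ 2.125. Since 1 < log_6 45, we have f(n) = O(n^(log_6 45 − ε)) for some ε > 0 — Case 1. Hence T(n) = Θ(n^(log_6 45)).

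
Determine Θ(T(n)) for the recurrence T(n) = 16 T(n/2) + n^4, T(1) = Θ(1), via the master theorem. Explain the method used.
T(n) = Θ(n^4 log n)

log_2 16 = 4, and f(n) = n^4 = Θ(n^(log_2 16)). This is Case 2 of the master theorem: T(n) = Θ(f(n) · log n) = Θ(n^4 log n).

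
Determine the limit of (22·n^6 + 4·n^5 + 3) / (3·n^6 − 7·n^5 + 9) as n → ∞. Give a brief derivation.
lim = 22/3

For large n the leading n^6 terms dominate both numerator and denominator. Dividing top and bottom by n^6, every other term tends to 0, leaving 22/3.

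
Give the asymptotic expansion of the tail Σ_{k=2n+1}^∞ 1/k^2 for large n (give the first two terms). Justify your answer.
Σ_{k>2n} 1/k^2 = 1/(1 · (2n)) − 1/(2 · (2n)^2) + O(1/(2n)^3)

Compare to the integral: ∫_{2n}^∞ x^(−2) dx = [−x^(−1)/1]_{2n}^∞ = 1/((2−1)·(2n)). The Euler-Maclaurin correction adds −f(2n)/2 = −1/(2·(2n)^2). Euler-Maclaurin then gives
  Σ_{k>2n} 1/k^2 = ∫_{2n}^∞ dx/x^2 − 1/(2·(2n)^2) + O(1/(2n)^3).
(Equivalently this is ζ(2) − Σ_{k≤2n} 1/k^2.)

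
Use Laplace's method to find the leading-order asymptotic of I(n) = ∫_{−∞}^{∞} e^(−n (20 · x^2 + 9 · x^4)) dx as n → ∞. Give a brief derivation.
I(n) ~ sqrt(π/(20n))

φ(x) = 20 · x^2 + 9 · x^4 has its unique global minimum at x* = 0 (since φ'(x) = 40x + 36x^3 = 0 only at x = 0 for real x with both coefficients positive, and φ → ∞ as |x| → ∞). At x* = 0, φ(0) = 0 and φ''(0) = 40. Laplace's method then gives
  I(n) ~ sqrt(2π / (n · φ''(0))) · e^(−n φ(0)) = sqrt(2π / (40n)) = sqrt(π/(20n)).
The 9 · x^4 term contributes only at subleading order (an O(1/n) relative correction).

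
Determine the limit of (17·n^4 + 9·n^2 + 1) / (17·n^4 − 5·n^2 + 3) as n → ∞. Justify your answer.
lim = 17/17 = 1

For large n the leading n^4 terms dominate both numerator and denominator. Dividing top and bottom by n^4, every other term tends to 0, leaving 17/17 = 1.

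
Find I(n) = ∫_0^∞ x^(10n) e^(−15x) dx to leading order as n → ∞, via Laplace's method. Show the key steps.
I(n) ~ (sqrt(2π·10n) / 15) · (10n/(15e))^(10n)

Write the integrand as exp(10n ln x − 15x) and set f(x) = 10n ln x − 15x. Then f'(x) = 10n/x − 15 = 0 at x* = 10n/15, and f''(x*) = −10n/x*^2 = −15^2/(10n). Laplace's method (interior maximum) gives
  I(n) ~ e^(f(x*)) · sqrt(2π / |f''(x*)|)
        = exp(10n ln(10n/15) − 10n) · sqrt(2π · 10n / 15^2)
        = (10n/15)^(10n) e^(−10n) · sqrt(2π·10n) / 15
        = (sqrt(2π·10n) / 15) · (10n/(15e))^(10n).
This matches Γ(10n+1)/15^(10n+1) with Stirling applied to Γ.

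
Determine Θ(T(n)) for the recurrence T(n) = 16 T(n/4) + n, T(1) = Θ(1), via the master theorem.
T(n) = Θ(n^2)

Master theorem: compare f(n) = n to n^(log_4 16) where log_4 16 = 2. Since 1 < log_4 16, we have f(n) = O(n^(log_4 16 − ε)) for some ε > 0 — Case 1. Hence T(n) = Θ(n^(log_4 16)) = Θ(n^2).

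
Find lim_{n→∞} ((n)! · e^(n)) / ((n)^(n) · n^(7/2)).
lim = 0

Stirling: (n)! ~ sqrt(2π·n) · (n/e)^(n). Hence
  (n)! · e^(n) / (n)^(n) ~ sqrt(2π·n).
Dividing by n^(7/2): sqrt(2π·n) / n^(7/2) = sqrt(2π) · n^((1−7)/2), so the expression behaves like sqrt(2π) · n^((1−7)/2) → 0.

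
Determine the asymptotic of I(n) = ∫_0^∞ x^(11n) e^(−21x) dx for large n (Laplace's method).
I(n) ~ (sqrt(2π·11n) / 21) · (11n/(21e))^(11n)

Write the integrand as exp(11n ln x − 21x) and set f(x) = 11n ln x − 21x. Then f'(x) = 11n/x − 21 = 0 at x* = 11n/21, and f''(x*) = −11n/x*^2 = −21^2/(11n). Laplace's method (interior maximum) gives
  I(n) ~ e^(f(x*)) · sqrt(2π / |f''(x*)|)
        = exp(11n ln(11n/21) − 11n) · sqrt(2π · 11n / 21^2)
        = (11n/21)^(11n) e^(−11n) · sqrt(2π·11n) / 21
        = (sqrt(2π·11n) / 21) · (11n/(21e))^(11n).
This matches Γ(11n+1)/21^(11n+1) with Stirling applied to Γ.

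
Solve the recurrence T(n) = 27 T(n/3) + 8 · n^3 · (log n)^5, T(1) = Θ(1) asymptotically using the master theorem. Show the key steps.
T(n) = Θ(n^3 · (log n)^6)

Here log_3 27 = 3 and f(n) = 8 · n^3 · (log n)^5 = Θ(n^(log_3 27) · (log n)^5). This is the extended Case 2 of the master theorem (f matches the critical exponent up to log factors), giving T(n) = Θ(n^(log_3 27) · (log n)^(5+1)) = Θ(n^3 · (log n)^6).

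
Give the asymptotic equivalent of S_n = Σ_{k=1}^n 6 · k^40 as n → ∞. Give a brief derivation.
S_n ~ 6 · n^41 / 41

By integral comparison (Euler-Maclaurin), Σ_{k=1}^n 6 · k^40 = 6 · ∫_0^n x^40 dx + O(n^40) = 6 · n^41/41 + O(n^40). (Equivalently, Faulhaber's formula gives the same leading term.)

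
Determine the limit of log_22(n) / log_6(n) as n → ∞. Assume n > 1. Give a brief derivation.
lim = ln(6) / ln(22) = log_22(6)

Change of base: log_22(n) = ln n / ln 22 and log_6(n) = ln n / ln 6. The ratio is (ln n / ln 22) · (ln 6 / ln n) = ln 6 / ln 22, a constant independent of n. So the limit is ln 6 / ln 22 = log_22(6).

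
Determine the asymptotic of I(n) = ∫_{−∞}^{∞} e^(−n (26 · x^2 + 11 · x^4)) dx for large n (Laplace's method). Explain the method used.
I(n) ~ sqrt(π/(26n))

φ(x) = 26 · x^2 + 11 · x^4 has its unique global minimum at x* = 0 (since φ'(x) = 52x + 44x^3 = 0 only at x = 0 for real x with both coefficients positive, and φ → ∞ as |x| → ∞). At x* = 0, φ(0) = 0 and φ''(0) = 52. Laplace's method then gives
  I(n) ~ sqrt(2π / (n · φ''(0))) · e^(−n φ(0)) = sqrt(2π / (52n)) = sqrt(π/(26n)).
The 11 · x^4 term contributes only at subleading order (an O(1/n) relative correction).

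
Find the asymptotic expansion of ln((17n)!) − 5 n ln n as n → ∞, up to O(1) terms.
ln((17n)!) − 5 n ln n = 12 n ln n + 17(ln 17 − 1) n + (1/2) ln(2π·17n) + O(1/n)

Stirling: ln((17n)!) = 17n ln(17n) − 17n + (1/2) ln(2π·17n) + O(1/n).
Expand 17n ln(17n) = 17n (ln n + ln 17) = 17n ln n + 17n ln 17.
Subtract 5n ln n: leading term is (17 − 5) n ln n = 12 n ln n. The next term is 17n ln 17 − 17n = 17(ln 17 − 1) n. Then the (1/2) ln(2π·17n) correction.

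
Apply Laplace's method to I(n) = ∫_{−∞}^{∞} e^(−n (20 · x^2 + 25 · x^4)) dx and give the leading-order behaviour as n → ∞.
I(n) ~ sqrt(π/(20n))

φ(x) = 20 · x^2 + 25 · x^4 has its unique global minimum at x* = 0 (since φ'(x) = 40x + 100x^3 = 0 only at x = 0 for real x with both coefficients positive, and φ → ∞ as |x| → ∞). At x* = 0, φ(0) = 0 and φ''(0) = 40. Laplace's method then gives
  I(n) ~ sqrt(2π / (n · φ''(0))) · e^(−n φ(0)) = sqrt(2π / (40n)) = sqrt(π/(20n)).
The 25 · x^4 term contributes only at subleading order (an O(1/n) relative correction).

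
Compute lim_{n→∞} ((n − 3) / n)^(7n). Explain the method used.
lim = e^(−21)

Rewrite as (1 − 3/n)^(7n). By the standard limit (1 + x/n)^n → e^x, we have (1 − 3/n)^n → e^(−3), and raising to the 7th power gives e^(−21).
More precisely, ln[(1 − 3/n)^(7n)] = 7n · ln(1 − 3/n) = 7n · (-3/n + O(1/n^2)) = -21 + O(1/n) → -21.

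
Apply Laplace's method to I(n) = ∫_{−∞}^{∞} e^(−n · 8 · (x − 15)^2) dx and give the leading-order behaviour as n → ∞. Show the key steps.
I(n) = sqrt(π/(8n))

Here φ(x) = 8 · (x − 15)^2 has its unique minimum at x* = 15 with φ(x*) = 0 and φ''(x*) = 16. Laplace's method gives
  I(n) ~ e^(−n φ(x*)) · sqrt(2π / (n · φ''(x*))) = sqrt(2π / (16n)) = sqrt(π/(8n)).
This is exact: substituting u = (x − 15)·sqrt(8n) gives I(n) = (1/sqrt(8n)) ∫_{−∞}^{∞} e^(−u^2) du = sqrt(π/(8n)).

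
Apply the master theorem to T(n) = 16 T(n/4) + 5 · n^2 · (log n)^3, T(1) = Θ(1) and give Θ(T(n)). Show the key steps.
T(n) = Θ(n^2 · (log n)^4)

Here log_4 16 = 2 and f(n) = 5 · n^2 · (log n)^3 = Θ(n^(log_4 16) · (log n)^3). This is the extended Case 2 of the master theorem (f matches the critical exponent up to log factors), giving T(n) = Θ(n^(log_4 16) · (log n)^(3+1)) = Θ(n^2 · (log n)^4).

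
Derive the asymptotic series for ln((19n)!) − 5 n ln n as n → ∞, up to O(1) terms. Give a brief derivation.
ln((19n)!) − 5 n ln n = 14 n ln n + 19(ln 19 − 1) n + (1/2) ln(2π·19n) + O(1/n)

Stirling: ln((19n)!) = 19n ln(19n) − 19n + (1/2) ln(2π·19n) + O(1/n).
Expand 19n ln(19n) = 19n (ln n + ln 19) = 19n ln n + 19n ln 19.
Subtract 5n ln n: leading term is (19 − 5) n ln n = 14 n ln n. The next term is 19n ln 19 − 19n = 19(ln 19 − 1) n. Then the (1/2) ln(2π·19n) correction.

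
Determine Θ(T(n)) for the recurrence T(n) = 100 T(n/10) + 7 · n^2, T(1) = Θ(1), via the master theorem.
T(n) = Θ(n^2 log n)

log_10 100 = 2, and f(n) = 7 · n^2 = Θ(n^(log_10 100)). This is Case 2 of the master theorem: T(n) = Θ(f(n) · log n) = Θ(n^2 log n).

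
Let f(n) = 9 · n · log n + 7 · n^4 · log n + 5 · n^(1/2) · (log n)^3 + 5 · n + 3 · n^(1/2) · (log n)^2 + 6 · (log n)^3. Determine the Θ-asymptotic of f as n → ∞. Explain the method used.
f(n) ∈ Θ(n^4 · log n)

Compare the terms by growth order. For large n, n^a · (log n)^b dominates n^a' · (log n)^b' iff a > a', or (a = a' and b > b'). Ranking the 6 terms shows the dominant one is 7 · n^4 · log n. Hence f(n) ∈ Θ(n^4 · log n).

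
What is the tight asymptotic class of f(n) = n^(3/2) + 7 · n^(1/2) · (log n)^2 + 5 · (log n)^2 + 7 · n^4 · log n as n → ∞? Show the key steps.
f(n) ∈ Θ(n^4 · log n)

Compare the terms by growth order. For large n, n^a · (log n)^b dominates n^a' · (log n)^b' iff a > a', or (a = a' and b > b'). Ranking the 4 terms shows the dominant one is 7 · n^4 · log n. Hence f(n) ∈ Θ(n^4 · log n).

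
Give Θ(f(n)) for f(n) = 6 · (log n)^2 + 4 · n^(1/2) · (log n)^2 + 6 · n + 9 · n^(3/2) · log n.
f(n) ∈ Θ(n^(3/2) · log n)

Compare the terms by growth order. For large n, n^a · (log n)^b dominates n^a' · (log n)^b' iff a > a', or (a = a' and b > b'). Ranking the 4 terms shows the dominant one is 9 · n^(3/2) · log n. Hence f(n) ∈ Θ(n^(3/2) · log n).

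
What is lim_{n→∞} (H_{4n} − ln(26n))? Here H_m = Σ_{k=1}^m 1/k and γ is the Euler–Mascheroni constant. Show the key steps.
lim = ln(2/13) + γ

By Euler-Maclaurin, H_m = ln m + γ + O(1/m). So
  H_{4n} − ln(26n) = ln(4n) + γ − ln(26n) + O(1/n)
                       = ln(4/26) + γ + O(1/n).
Hence the limit is ln(4/26) + γ (= ln(2/13)).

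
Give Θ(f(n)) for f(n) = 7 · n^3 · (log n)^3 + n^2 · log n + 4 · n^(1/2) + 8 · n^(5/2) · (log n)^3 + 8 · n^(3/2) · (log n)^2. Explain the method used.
f(n) ∈ Θ(n^3 · (log n)^3)

Compare the terms by growth order. For large n, n^a · (log n)^b dominates n^a' · (log n)^b' iff a > a', or (a = a' and b > b'). Ranking the 5 terms shows the dominant one is 7 · n^3 · (log n)^3. Hence f(n) ∈ Θ(n^3 · (log n)^3).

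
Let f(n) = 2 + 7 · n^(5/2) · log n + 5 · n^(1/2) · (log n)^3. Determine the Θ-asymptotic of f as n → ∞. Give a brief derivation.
f(n) ∈ Θ(n^(5/2) · log n)

Compare the terms by growth order. For large n, n^a · (log n)^b dominates n^a' · (log n)^b' iff a > a', or (a = a' and b > b'). Ranking the 3 terms shows the dominant one is 7 · n^(5/2) · log n. Hence f(n) ∈ Θ(n^(5/2) · log n).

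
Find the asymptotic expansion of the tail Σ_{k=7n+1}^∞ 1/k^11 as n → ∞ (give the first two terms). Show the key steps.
Σ_{k>7n} 1/k^11 = 1/(10 · (7n)^10) − 1/(2 · (7n)^11) + O(1/(7n)^12)

Compare to the integral: ∫_{7n}^∞ x^(−11) dx = [−x^(−10)/10]_{7n}^∞ = 1/((11−1)·(7n)^10). The Euler-Maclaurin correction adds −f(7n)/2 = −1/(2·(7n)^11). Euler-Maclaurin then gives
  Σ_{k>7n} 1/k^11 = ∫_{7n}^∞ dx/x^11 − 1/(2·(7n)^11) + O(1/(7n)^12).
(Equivalently this is ζ(11) − Σ_{k≤7n} 1/k^11.)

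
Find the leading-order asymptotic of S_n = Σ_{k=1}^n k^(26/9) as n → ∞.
S_n ~ (9/35) · n^(35/9)

Integral comparison: Σ_{k=1}^n k^(26/9) = ∫_0^n x^(26/9) dx + O(n^(26/9)). The integral is n^(1 + 26/9) / (1 + 26/9) = n^((26+9)/9) / ((26+9)/9) = (9/35) · n^(35/9).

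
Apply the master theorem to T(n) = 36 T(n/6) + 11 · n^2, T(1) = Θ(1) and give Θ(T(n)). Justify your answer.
T(n) = Θ(n^2 log n)

log_6 36 = 2, and f(n) = 11 · n^2 = Θ(n^(log_6 36)). This is Case 2 of the master theorem: T(n) = Θ(f(n) · log n) = Θ(n^2 log n).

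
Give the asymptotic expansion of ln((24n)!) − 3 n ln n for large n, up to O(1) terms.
ln((24n)!) − 3 n ln n = 21 n ln n + 24(ln 24 − 1) n + (1/2) ln(2π·24n) + O(1/n)

Stirling: ln((24n)!) = 24n ln(24n) − 24n + (1/2) ln(2π·24n) + O(1/n).
Expand 24n ln(24n) = 24n (ln n + ln 24) = 24n ln n + 24n ln 24.
Subtract 3n ln n: leading term is (24 − 3) n ln n = 21 n ln n. The next term is 24n ln 24 − 24n = 24(ln 24 − 1) n. Then the (1/2) ln(2π·24n) correction.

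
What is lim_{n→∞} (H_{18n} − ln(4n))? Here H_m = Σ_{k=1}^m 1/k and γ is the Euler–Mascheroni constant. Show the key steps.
lim = ln(9/2) + γ

By Euler-Maclaurin, H_m = ln m + γ + O(1/m). So
  H_{18n} − ln(4n) = ln(18n) + γ − ln(4n) + O(1/n)
                       = ln(18/4) + γ + O(1/n).
Hence the limit is ln(18/4) + γ (= ln(9/2)).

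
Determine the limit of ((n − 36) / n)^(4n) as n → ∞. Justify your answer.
lim = e^(−144)

Rewrite as (1 − 36/n)^(4n). By the standard limit (1 + x/n)^n → e^x, we have (1 − 36/n)^n → e^(−36), and raising to the 4th power gives e^(−144).
More precisely, ln[(1 − 36/n)^(4n)] = 4n · ln(1 − 36/n) = 4n · (-36/n + O(1/n^2)) = -144 + O(1/n) → -144.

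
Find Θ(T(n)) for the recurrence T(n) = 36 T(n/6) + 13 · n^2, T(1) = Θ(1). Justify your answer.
T(n) = Θ(n^2 log n)

log_6 36 = 2, and f(n) = 13 · n^2 = Θ(n^(log_6 36)). This is Case 2 of the master theorem: T(n) = Θ(f(n) · log n) = Θ(n^2 log n).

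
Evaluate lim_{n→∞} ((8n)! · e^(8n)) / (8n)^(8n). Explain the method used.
lim = ∞

Stirling: (8n)! ~ sqrt(2π·8n) · (8n/e)^(8n). Hence
  (8n)! · e^(8n) / (8n)^(8n) ~ sqrt(2π·8n) = sqrt(2π·8) · sqrt(n) → ∞.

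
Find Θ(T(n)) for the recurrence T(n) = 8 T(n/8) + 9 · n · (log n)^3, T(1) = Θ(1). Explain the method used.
T(n) = Θ(n · (log n)^4)

Here log_8 8 = 1 and f(n) = 9 · n · (log n)^3 = Θ(n^(log_8 8) · (log n)^3). This is the extended Case 2 of the master theorem (f matches the critical exponent up to log factors), giving T(n) = Θ(n^(log_8 8) · (log n)^(3+1)) = Θ(n · (log n)^4).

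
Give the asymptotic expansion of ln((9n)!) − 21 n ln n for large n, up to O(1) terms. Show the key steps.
ln((9n)!) − 21 n ln n = −12 n ln n + 9(ln 9 − 1) n + (1/2) ln(2π·9n) + O(1/n)

Stirling: ln((9n)!) = 9n ln(9n) − 9n + (1/2) ln(2π·9n) + O(1/n).
Expand 9n ln(9n) = 9n (ln n + ln 9) = 9n ln n + 9n ln 9.
Subtract 21n ln n: leading term is (9 − 21) n ln n = −12 n ln n. The next term is 9n ln 9 − 9n = 9(ln 9 − 1) n. Then the (1/2) ln(2π·9n) correction.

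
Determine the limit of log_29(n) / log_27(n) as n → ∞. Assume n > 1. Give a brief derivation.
lim = ln(27) / ln(29) = log_29(27)

Change of base: log_29(n) = ln n / ln 29 and log_27(n) = ln n / ln 27. The ratio is (ln n / ln 29) · (ln 27 / ln n) = ln 27 / ln 29, a constant independent of n. So the limit is ln 27 / ln 29 = log_29(27).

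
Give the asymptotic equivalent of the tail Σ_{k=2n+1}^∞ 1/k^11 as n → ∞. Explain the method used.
Σ_{k>2n} 1/k^11 ~ 1/(10 · (2n)^10)

Compare to the integral: ∫_{2n}^∞ x^(−11) dx = [−x^(−10)/10]_{2n}^∞ = 1/((11−1)·(2n)^10). Euler-Maclaurin then gives
  Σ_{k>2n} 1/k^11 = ∫_{2n}^∞ dx/x^11 − 1/(2·(2n)^11) + O(1/(2n)^12).
(Equivalently this is ζ(11) − Σ_{k≤2n} 1/k^11.)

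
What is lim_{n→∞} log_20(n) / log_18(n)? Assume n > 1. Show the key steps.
lim = ln(18) / ln(20) = log_20(18)

Change of base: log_20(n) = ln n / ln 20 and log_18(n) = ln n / ln 18. The ratio is (ln n / ln 20) · (ln 18 / ln n) = ln 18 / ln 20, a constant independent of n. So the limit is ln 18 / ln 20 = log_20(18).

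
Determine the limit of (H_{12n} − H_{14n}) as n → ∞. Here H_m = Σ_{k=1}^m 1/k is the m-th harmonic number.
lim = ln(12/14) = ln(6/7)

Euler-Maclaurin gives H_m = ln m + γ + 1/(2m) + O(1/m^2). The γ and O(1/m) terms cancel in the difference:
  H_{12n} − H_{14n} = ln(12n) − ln(14n) + O(1/n) = ln(12/14) + O(1/n).
Hence the limit is ln(12/14) = ln(6/7).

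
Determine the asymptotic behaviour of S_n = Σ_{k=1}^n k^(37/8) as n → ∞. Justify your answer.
S_n ~ (8/45) · n^(45/8)

Integral comparison: Σ_{k=1}^n k^(37/8) = ∫_0^n x^(37/8) dx + O(n^(37/8)). The integral is n^(1 + 37/8) / (1 + 37/8) = n^((37+8)/8) / ((37+8)/8) = (8/45) · n^(45/8).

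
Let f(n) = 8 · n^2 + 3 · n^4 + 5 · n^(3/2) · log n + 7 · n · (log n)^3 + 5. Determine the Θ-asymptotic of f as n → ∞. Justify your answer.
f(n) ∈ Θ(n^4)

Compare the terms by growth order. For large n, n^a · (log n)^b dominates n^a' · (log n)^b' iff a > a', or (a = a' and b > b'). Ranking the 5 terms shows the dominant one is 3 · n^4. Hence f(n) ∈ Θ(n^4).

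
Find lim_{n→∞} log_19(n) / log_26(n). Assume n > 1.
lim = ln(26) / ln(19) = log_19(26)

Change of base: log_19(n) = ln n / ln 19 and log_26(n) = ln n / ln 26. The ratio is (ln n / ln 19) · (ln 26 / ln n) = ln 26 / ln 19, a constant independent of n. So the limit is ln 26 / ln 19 = log_19(26).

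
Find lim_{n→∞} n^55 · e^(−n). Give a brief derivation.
lim = 0

Exponentials with base > 1 dominate every fixed polynomial: for any fixed c, n^c / e^n → 0 as n → ∞ (e.g. by the ratio test, or since e^n grows faster than any power of n). Hence n^55 · e^(−n) = n^55 / e^n → 0.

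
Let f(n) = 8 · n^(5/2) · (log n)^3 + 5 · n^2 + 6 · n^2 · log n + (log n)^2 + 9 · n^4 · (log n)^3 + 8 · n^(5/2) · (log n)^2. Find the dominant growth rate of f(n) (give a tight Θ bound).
f(n) ∈ Θ(n^4 · (log n)^3)

Compare the terms by growth order. For large n, n^a · (log n)^b dominates n^a' · (log n)^b' iff a > a', or (a = a' and b > b'). Ranking the 6 terms shows the dominant one is 9 · n^4 · (log n)^3. Hence f(n) ∈ Θ(n^4 · (log n)^3).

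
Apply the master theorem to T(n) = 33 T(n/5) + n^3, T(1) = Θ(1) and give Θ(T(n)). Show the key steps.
T(n) = Θ(n^3)

log_5 33 ≈ 2.173. f(n) = n^3 dominates n^(log_5 33) since 3 > 2.173, and the regularity condition a·f(n/b) = 33·(n/5)^3 = (33/125)·n^3 ≤ c·f(n) holds with c = 33/125 ≈ 0.264 < 1. So this is Case 3: T(n) = Θ(f(n)) = Θ(n^3).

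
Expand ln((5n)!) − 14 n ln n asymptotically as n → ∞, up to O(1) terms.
ln((5n)!) − 14 n ln n = −9 n ln n + 5(ln 5 − 1) n + (1/2) ln(2π·5n) + O(1/n)

Stirling: ln((5n)!) = 5n ln(5n) − 5n + (1/2) ln(2π·5n) + O(1/n).
Expand 5n ln(5n) = 5n (ln n + ln 5) = 5n ln n + 5n ln 5.
Subtract 14n ln n: leading term is (5 − 14) n ln n = −9 n ln n. The next term is 5n ln 5 − 5n = 5(ln 5 − 1) n. Then the (1/2) ln(2π·5n) correction.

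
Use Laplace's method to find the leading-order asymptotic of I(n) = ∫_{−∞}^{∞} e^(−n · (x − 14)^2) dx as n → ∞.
I(n) = sqrt(π/n)

Here φ(x) = (x − 14)^2 has its unique minimum at x* = 14 with φ(x*) = 0 and φ''(x*) = 2. Laplace's method gives
  I(n) ~ e^(−n φ(x*)) · sqrt(2π / (n · φ''(x*))) = sqrt(2π / (2n)) = sqrt(π/n).
This is exact: substituting u = (x − 14)·sqrt(n) gives I(n) = (1/sqrt(n)) ∫_{−∞}^{∞} e^(−u^2) du = sqrt(π/n).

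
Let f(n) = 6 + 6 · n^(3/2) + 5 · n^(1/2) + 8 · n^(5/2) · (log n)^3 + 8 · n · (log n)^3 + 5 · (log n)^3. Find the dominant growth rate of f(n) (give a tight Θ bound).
f(n) ∈ Θ(n^(5/2) · (log n)^3)

Compare the terms by growth order. For large n, n^a · (log n)^b dominates n^a' · (log n)^b' iff a > a', or (a = a' and b > b'). Ranking the 6 terms shows the dominant one is 8 · n^(5/2) · (log n)^3. Hence f(n) ∈ Θ(n^(5/2) · (log n)^3).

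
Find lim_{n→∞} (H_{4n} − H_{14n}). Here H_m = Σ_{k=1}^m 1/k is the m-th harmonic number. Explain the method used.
lim = ln(4/14) = ln(2/7)

Euler-Maclaurin gives H_m = ln m + γ + 1/(2m) + O(1/m^2). The γ and O(1/m) terms cancel in the difference:
  H_{4n} − H_{14n} = ln(4n) − ln(14n) + O(1/n) = ln(4/14) + O(1/n).
Hence the limit is ln(4/14) = ln(2/7).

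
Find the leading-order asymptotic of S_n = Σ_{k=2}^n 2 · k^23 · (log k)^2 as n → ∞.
S_n ~ n^24 · (log n)^2 / 12

By integral comparison, S_n = ∫_1^n 2 · x^23 · (log x)^2 dx + O(n^23 · (log n)^2). For the integral, the leading term of ∫_1^n x^23 (log x)^2 dx is n^24/24 · (log n)^2 (by repeated integration by parts; each step lowers the log-exponent and produces a relatively O(1/log n) correction). Hence S_n ~ n^24 · (log n)^2 / 12.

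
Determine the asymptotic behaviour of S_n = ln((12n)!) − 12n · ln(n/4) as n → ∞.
S_n ~ 12n · (ln 48 − 1) + O(ln n)

Stirling: ln((12n)!) = 12n ln(12n) − 12n + O(ln n).
  S_n = 12n ln(12n) − 12n − 12n ln(n/4) + O(ln n)
      = 12n ln(12n) − 12n ln n + 12n ln 4 − 12n + O(ln n)
      = 12n ln 12 + 12n ln 4 − 12n + O(ln n)
      = 12n (ln 48 − 1) + O(ln n).
Numerically ln(48) − 1 ≈ 2.8712.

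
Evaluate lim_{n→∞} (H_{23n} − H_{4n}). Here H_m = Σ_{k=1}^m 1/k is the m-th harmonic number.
lim = ln(23/4)

Euler-Maclaurin gives H_m = ln m + γ + 1/(2m) + O(1/m^2). The γ and O(1/m) terms cancel in the difference:
  H_{23n} − H_{4n} = ln(23n) − ln(4n) + O(1/n) = ln(23/4) + O(1/n).
Hence the limit is ln(23/4).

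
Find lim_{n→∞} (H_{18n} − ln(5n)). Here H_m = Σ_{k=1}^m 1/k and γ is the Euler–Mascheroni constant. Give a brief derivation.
lim = ln(18/5) + γ

By Euler-Maclaurin, H_m = ln m + γ + O(1/m). So
  H_{18n} − ln(5n) = ln(18n) + γ − ln(5n) + O(1/n)
                       = ln(18/5) + γ + O(1/n).
Hence the limit is ln(18/5) + γ.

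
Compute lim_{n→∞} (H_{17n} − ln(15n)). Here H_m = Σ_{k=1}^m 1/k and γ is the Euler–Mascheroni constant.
lim = ln(17/15) + γ

By Euler-Maclaurin, H_m = ln m + γ + O(1/m). So
  H_{17n} − ln(15n) = ln(17n) + γ − ln(15n) + O(1/n)
                       = ln(17/15) + γ + O(1/n).
Hence the limit is ln(17/15) + γ.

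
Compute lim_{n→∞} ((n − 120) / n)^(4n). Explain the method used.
lim = e^(−480)

Rewrite as (1 − 120/n)^(4n). By the standard limit (1 + x/n)^n → e^x, we have (1 − 120/n)^n → e^(−120), and raising to the 4th power gives e^(−480).
More precisely, ln[(1 − 120/n)^(4n)] = 4n · ln(1 − 120/n) = 4n · (-120/n + O(1/n^2)) = -480 + O(1/n) → -480.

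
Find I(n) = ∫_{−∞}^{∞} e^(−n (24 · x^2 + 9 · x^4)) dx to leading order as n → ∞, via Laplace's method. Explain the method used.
I(n) ~ sqrt(π/(24n))

φ(x) = 24 · x^2 + 9 · x^4 has its unique global minimum at x* = 0 (since φ'(x) = 48x + 36x^3 = 0 only at x = 0 for real x with both coefficients positive, and φ → ∞ as |x| → ∞). At x* = 0, φ(0) = 0 and φ''(0) = 48. Laplace's method then gives
  I(n) ~ sqrt(2π / (n · φ''(0))) · e^(−n φ(0)) = sqrt(2π / (48n)) = sqrt(π/(24n)).
The 9 · x^4 term contributes only at subleading order (an O(1/n) relative correction).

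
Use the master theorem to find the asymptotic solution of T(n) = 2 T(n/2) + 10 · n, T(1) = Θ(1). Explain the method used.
T(n) = Θ(n log n)

log_2 2 = 1, and f(n) = 10 · n = Θ(n^(log_2 2)). This is Case 2 of the master theorem: T(n) = Θ(f(n) · log n) = Θ(n log n).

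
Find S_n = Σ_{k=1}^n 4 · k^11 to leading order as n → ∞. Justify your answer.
S_n ~ n^12 / 3

By integral comparison (Euler-Maclaurin), Σ_{k=1}^n 4 · k^11 = 4 · ∫_0^n x^11 dx + O(n^11) = 4 · n^12/12 = n^12 / 3 + O(n^11). (Equivalently, Faulhaber's formula gives the same leading term.)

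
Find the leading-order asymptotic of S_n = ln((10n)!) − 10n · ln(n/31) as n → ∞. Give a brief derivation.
S_n ~ 10n · (ln 310 − 1) + O(ln n)

Stirling: ln((10n)!) = 10n ln(10n) − 10n + O(ln n).
  S_n = 10n ln(10n) − 10n − 10n ln(n/31) + O(ln n)
      = 10n ln(10n) − 10n ln n + 10n ln 31 − 10n + O(ln n)
      = 10n ln 10 + 10n ln 31 − 10n + O(ln n)
      = 10n (ln 310 − 1) + O(ln n).
Numerically ln(310) − 1 ≈ 4.7366.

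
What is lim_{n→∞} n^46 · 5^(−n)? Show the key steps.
lim = 0

Exponentials with base > 1 dominate every fixed polynomial: for any fixed c, n^c / 5^n → 0 as n → ∞ (e.g. by the ratio test, or by writing 5^n = e^(n ln 5) and noting e^(n ln 5) / n^c → ∞). Hence n^46 · 5^(−n) = n^46 / 5^n → 0.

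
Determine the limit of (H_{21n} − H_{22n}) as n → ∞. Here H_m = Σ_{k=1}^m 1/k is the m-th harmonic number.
lim = ln(21/22)

Euler-Maclaurin gives H_m = ln m + γ + 1/(2m) + O(1/m^2). The γ and O(1/m) terms cancel in the difference:
  H_{21n} − H_{22n} = ln(21n) − ln(22n) + O(1/n) = ln(21/22) + O(1/n).
Hence the limit is ln(21/22).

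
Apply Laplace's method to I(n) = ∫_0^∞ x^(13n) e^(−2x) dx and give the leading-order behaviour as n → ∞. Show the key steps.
I(n) ~ (sqrt(2π·13n) / 2) · (13n/(2e))^(13n)

Write the integrand as exp(13n ln x − 2x) and set f(x) = 13n ln x − 2x. Then f'(x) = 13n/x − 2 = 0 at x* = 13n/2, and f''(x*) = −13n/x*^2 = −2^2/(13n). Laplace's method (interior maximum) gives
  I(n) ~ e^(f(x*)) · sqrt(2π / |f''(x*)|)
        = exp(13n ln(13n/2) − 13n) · sqrt(2π · 13n / 2^2)
        = (13n/2)^(13n) e^(−13n) · sqrt(2π·13n) / 2
        = (sqrt(2π·13n) / 2) · (13n/(2e))^(13n).
This matches Γ(13n+1)/2^(13n+1) with Stirling applied to Γ.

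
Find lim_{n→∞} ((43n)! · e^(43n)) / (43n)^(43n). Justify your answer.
lim = ∞

Stirling: (43n)! ~ sqrt(2π·43n) · (43n/e)^(43n). Hence
  (43n)! · e^(43n) / (43n)^(43n) ~ sqrt(2π·43n) = sqrt(2π·43) · sqrt(n) → ∞.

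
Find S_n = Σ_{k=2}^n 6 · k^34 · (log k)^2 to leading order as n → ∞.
S_n ~ 6 · n^35 · (log n)^2 / 35

By integral comparison, S_n = ∫_1^n 6 · x^34 · (log x)^2 dx + O(n^34 · (log n)^2). For the integral, the leading term of ∫_1^n x^34 (log x)^2 dx is n^35/35 · (log n)^2 (by repeated integration by parts; each step lowers the log-exponent and produces a relatively O(1/log n) correction). Hence S_n ~ 6 · n^35 · (log n)^2 / 35.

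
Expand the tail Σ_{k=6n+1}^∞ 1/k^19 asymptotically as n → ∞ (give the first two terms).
Σ_{k>6n} 1/k^19 = 1/(18 · (6n)^18) − 1/(2 · (6n)^19) + O(1/(6n)^20)

Compare to the integral: ∫_{6n}^∞ x^(−19) dx = [−x^(−18)/18]_{6n}^∞ = 1/((19−1)·(6n)^18). The Euler-Maclaurin correction adds −f(6n)/2 = −1/(2·(6n)^19). Euler-Maclaurin then gives
  Σ_{k>6n} 1/k^19 = ∫_{6n}^∞ dx/x^19 − 1/(2·(6n)^19) + O(1/(6n)^20).
(Equivalently this is ζ(19) − Σ_{k≤6n} 1/k^19.)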